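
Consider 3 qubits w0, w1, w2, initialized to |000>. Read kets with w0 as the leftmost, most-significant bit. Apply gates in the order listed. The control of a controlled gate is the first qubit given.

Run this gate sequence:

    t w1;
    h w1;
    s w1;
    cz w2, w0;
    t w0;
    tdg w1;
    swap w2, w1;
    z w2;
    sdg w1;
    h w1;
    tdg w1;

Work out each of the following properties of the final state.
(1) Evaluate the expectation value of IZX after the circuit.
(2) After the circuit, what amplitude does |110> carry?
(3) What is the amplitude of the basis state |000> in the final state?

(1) The expectation value of IZX is 0.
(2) The final state's coefficient on |110> equals 0.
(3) The final state's coefficient on |000> equals 1/2.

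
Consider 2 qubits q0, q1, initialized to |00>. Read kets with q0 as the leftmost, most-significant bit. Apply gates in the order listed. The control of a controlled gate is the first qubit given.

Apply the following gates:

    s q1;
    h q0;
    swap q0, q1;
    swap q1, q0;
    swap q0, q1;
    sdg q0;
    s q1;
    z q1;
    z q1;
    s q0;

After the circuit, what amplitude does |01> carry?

|01> carries amplitude sqrt(2)*I/2 in the final state.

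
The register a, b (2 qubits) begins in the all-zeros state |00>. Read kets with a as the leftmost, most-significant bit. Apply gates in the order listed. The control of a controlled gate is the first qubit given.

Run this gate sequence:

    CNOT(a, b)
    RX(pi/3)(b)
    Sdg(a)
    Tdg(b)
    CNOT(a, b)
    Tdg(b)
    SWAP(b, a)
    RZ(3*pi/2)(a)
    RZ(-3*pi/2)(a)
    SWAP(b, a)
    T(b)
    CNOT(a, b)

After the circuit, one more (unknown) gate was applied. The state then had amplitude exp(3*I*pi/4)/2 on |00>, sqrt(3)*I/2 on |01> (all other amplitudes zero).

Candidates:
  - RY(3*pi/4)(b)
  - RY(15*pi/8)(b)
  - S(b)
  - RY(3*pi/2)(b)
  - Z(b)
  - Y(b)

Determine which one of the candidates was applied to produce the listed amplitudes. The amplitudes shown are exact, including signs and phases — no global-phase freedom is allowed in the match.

The unique candidate consistent with the amplitudes is Y(b).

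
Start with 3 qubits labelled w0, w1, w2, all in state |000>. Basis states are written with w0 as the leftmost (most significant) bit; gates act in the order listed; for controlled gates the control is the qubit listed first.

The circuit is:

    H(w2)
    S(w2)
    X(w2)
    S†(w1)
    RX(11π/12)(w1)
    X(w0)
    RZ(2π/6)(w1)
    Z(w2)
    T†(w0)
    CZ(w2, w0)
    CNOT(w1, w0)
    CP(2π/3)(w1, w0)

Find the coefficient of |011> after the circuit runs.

The final state's coefficient on |011> equals (-sqrt(6*sqrt(2) + 12)/8 - sqrt(4 - 2*sqrt(2))/8)*exp(5*I*pi/12).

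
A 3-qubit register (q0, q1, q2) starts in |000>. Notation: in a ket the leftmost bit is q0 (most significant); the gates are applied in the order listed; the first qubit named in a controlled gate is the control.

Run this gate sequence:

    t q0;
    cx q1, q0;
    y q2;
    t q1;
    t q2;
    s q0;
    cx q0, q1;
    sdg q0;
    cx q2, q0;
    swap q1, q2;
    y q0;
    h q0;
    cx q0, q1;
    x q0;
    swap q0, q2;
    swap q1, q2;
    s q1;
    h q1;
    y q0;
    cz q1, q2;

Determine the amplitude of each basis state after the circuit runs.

The resulting statevector has amplitude 0 on |000>, 0 on |001>, 0 on |010>, 0 on |011>, exp(3*I*pi/4)/2 on |100>, -exp(I*pi/4)/2 on |101>, exp(3*I*pi/4)/2 on |110>, -exp(I*pi/4)/2 on |111>.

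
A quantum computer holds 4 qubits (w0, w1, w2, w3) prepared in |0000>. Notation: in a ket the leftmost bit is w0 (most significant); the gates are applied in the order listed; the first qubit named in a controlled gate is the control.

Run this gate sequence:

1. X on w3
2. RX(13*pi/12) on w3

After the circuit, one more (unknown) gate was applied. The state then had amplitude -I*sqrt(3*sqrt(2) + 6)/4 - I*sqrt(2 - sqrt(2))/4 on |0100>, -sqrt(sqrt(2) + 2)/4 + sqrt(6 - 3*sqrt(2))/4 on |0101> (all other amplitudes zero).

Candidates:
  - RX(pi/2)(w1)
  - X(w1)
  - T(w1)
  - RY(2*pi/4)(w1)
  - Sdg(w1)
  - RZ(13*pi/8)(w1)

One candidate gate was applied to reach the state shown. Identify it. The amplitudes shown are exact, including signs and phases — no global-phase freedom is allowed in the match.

The unique candidate consistent with the amplitudes is X(w1).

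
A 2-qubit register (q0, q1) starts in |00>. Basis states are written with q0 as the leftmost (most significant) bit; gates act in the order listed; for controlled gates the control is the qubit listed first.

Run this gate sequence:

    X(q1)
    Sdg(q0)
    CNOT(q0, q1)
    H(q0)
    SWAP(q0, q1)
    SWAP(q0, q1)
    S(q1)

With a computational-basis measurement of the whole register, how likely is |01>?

The probability of measuring |01> is 1/2. Key observation: steps 5-6 multiply out to the identity, so the circuit reduces to the remaining gates.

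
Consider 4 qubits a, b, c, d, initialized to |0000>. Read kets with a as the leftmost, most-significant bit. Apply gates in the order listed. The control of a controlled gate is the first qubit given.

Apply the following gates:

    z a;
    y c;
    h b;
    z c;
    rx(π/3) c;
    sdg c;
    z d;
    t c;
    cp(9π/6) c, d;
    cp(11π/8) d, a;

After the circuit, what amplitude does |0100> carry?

|0100> carries amplitude -sqrt(2)/4 in the final state.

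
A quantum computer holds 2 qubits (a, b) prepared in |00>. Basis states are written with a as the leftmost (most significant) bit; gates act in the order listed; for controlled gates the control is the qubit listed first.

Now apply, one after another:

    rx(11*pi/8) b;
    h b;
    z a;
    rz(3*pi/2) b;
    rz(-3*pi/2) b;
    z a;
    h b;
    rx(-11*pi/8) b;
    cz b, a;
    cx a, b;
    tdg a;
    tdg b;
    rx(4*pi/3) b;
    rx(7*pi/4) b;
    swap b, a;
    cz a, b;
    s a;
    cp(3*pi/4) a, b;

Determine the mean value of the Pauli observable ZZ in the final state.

In the final state, ZZ has expectation -sqrt(3)*sqrt(1/2 - sqrt(2)/4)*sqrt(sqrt(2)/4 + 1/2)*sin(5*pi/16)**4 - 2*sqrt(3)*sqrt(1/2 - sqrt(2)/4)*sqrt(sqrt(2)/4 + 1/2)*sin(5*pi/16)**2*cos(5*pi/16)**2 - sqrt(2)*sin(5*pi/16)**4/4 - sqrt(2)*sin(5*pi/16)**2*cos(5*pi/16)**2/2 - sqrt(3)*sqrt(1/2 - sqrt(2)/4)*sqrt(sqrt(2)/4 + 1/2)*cos(5*pi/16)**4 - sqrt(2)*cos(5*pi/16)**4/4.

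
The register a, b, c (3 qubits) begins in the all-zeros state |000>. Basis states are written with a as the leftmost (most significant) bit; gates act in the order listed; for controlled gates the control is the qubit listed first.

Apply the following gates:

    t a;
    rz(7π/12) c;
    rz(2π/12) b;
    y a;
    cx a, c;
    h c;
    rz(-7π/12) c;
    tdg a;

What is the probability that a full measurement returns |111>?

Outcome |111> occurs with probability 0.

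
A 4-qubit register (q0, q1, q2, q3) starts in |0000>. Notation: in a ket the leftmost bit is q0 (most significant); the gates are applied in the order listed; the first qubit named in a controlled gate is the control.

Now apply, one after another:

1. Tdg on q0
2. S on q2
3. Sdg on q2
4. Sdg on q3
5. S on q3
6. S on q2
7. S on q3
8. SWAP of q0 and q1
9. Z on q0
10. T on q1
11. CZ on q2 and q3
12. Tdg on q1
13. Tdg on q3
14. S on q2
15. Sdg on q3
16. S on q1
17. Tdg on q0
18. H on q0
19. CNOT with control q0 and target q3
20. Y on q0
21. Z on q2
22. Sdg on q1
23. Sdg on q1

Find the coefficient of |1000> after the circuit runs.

The amplitude on |1000> is sqrt(2)*I/2. Key observation: steps 3-6 multiply out to the identity, so the circuit reduces to the remaining gates.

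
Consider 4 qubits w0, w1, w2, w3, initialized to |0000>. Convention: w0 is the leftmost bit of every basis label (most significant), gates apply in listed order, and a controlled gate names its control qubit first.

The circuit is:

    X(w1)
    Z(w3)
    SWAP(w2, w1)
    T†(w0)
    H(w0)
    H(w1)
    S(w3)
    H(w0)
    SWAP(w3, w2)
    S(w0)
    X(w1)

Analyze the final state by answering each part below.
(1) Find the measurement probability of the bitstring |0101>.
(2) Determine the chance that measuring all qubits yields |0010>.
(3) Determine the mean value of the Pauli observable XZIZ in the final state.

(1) Outcome |0101> occurs with probability 1/2.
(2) The probability of measuring |0010> is 0.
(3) The observable XZIZ averages to 0.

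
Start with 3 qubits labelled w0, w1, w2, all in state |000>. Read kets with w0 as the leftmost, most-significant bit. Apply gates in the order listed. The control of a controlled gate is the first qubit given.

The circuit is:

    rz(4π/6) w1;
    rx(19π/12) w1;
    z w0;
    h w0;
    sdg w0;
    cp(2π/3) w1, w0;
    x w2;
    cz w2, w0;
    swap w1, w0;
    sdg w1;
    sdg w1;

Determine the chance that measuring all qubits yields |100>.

A full measurement returns |100> with probability 0.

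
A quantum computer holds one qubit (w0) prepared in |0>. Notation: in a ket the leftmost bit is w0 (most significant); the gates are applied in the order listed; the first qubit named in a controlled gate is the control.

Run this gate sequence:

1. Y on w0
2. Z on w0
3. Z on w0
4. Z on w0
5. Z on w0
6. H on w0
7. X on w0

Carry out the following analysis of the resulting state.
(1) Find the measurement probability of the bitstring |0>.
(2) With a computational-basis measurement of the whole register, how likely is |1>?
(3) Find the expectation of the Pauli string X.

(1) The probability of measuring |0> is 1/2.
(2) Outcome |1> occurs with probability 1/2.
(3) The observable X averages to -1.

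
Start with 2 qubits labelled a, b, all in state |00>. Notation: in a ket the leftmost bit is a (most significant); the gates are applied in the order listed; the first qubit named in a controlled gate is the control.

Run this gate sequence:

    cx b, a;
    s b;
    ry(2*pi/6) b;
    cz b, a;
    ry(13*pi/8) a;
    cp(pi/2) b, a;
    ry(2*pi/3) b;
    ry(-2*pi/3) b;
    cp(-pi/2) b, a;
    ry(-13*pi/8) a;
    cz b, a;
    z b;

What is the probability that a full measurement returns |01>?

The probability of measuring |01> is 1/4.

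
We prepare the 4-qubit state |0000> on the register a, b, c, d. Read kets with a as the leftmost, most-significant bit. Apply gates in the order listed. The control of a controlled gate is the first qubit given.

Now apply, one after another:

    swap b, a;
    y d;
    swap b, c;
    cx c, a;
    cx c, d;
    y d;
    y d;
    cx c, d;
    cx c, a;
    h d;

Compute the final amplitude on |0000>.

The final state's coefficient on |0000> equals sqrt(2)*I/2. Key observation: gates 4-9 undo each other exactly, leaving only the rest of the circuit to track.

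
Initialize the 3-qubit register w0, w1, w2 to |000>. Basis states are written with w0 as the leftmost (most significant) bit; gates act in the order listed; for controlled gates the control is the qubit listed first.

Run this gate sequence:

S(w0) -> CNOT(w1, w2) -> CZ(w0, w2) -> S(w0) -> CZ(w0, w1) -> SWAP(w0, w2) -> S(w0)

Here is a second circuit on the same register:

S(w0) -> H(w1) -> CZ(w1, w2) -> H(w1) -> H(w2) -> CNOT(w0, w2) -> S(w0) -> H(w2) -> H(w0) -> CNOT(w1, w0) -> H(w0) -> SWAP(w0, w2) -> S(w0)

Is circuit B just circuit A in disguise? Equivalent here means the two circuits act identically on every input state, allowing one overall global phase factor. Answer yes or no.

No: there is an input state on which the two circuits produce genuinely different outputs (not merely differing by a phase).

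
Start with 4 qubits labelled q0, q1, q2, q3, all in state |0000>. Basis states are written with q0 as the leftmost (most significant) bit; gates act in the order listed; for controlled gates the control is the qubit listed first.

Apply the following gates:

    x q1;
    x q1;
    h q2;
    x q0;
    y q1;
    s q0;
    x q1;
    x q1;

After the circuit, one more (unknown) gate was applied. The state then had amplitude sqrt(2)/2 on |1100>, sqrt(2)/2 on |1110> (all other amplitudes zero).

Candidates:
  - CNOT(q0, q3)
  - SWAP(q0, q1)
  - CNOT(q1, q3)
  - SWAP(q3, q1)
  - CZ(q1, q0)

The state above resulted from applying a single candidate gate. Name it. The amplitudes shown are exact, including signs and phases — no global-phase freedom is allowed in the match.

The applied gate was CZ(q1, q0).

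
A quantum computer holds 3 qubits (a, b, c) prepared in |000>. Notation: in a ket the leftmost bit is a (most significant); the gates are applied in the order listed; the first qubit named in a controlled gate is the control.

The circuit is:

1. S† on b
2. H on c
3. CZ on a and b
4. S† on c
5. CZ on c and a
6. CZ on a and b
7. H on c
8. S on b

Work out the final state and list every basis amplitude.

The final amplitudes are 1/2 - I/2 on |000>, 1/2 + I/2 on |001>, and 0 on every other basis state.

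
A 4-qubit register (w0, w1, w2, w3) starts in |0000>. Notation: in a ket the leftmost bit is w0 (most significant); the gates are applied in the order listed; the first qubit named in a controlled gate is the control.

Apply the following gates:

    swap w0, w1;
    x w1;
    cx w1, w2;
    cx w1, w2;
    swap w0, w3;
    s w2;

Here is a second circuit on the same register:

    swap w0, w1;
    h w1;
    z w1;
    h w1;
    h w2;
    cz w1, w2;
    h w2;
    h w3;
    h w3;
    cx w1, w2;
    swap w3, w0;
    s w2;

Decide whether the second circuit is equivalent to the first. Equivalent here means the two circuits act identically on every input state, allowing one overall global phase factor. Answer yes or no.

Yes: on every input state the two circuits agree up to one overall phase factor.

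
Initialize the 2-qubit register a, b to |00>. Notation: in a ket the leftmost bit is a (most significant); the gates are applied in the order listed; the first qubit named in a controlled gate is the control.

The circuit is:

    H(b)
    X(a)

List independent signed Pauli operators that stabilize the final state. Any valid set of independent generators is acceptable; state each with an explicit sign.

The stabilizer group can be generated by +IX, -ZI, among other valid generating sets.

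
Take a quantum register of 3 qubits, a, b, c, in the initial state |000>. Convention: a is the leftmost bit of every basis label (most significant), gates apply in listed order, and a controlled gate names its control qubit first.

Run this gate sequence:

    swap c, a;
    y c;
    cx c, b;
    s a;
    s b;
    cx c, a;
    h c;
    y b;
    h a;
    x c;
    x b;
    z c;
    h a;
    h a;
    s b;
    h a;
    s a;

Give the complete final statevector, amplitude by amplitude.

The resulting statevector has amplitude sqrt(2)*I/2 on |110>, sqrt(2)*I/2 on |111>, and 0 on every other basis state.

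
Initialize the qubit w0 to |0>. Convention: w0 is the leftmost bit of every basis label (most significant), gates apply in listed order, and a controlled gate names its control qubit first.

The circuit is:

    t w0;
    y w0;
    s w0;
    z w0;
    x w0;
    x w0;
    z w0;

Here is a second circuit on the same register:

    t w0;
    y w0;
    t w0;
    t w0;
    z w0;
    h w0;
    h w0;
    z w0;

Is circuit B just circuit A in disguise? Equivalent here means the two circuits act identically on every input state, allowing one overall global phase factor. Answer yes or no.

Yes, they are equivalent — the unitaries differ by at most a global phase.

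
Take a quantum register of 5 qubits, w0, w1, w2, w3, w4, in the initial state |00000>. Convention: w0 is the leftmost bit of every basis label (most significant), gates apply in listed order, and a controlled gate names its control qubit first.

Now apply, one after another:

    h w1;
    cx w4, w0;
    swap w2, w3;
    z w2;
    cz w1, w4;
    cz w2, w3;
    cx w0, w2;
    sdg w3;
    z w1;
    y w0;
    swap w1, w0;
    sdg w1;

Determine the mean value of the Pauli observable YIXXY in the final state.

The observable YIXXY averages to 0.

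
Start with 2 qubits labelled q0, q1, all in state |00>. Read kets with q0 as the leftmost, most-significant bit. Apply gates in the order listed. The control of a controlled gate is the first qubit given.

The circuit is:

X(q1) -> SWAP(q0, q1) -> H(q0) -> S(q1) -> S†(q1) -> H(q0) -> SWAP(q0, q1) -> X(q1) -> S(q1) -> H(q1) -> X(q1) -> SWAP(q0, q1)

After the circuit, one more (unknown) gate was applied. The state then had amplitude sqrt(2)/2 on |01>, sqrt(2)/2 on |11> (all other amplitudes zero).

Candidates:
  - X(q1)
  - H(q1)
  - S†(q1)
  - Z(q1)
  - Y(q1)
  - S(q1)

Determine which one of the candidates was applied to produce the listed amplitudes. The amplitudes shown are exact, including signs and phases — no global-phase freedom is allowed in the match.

It was X(q1) that produced the state shown. Key observation: the block from step 1 through step 8 cancels to the identity and can be dropped.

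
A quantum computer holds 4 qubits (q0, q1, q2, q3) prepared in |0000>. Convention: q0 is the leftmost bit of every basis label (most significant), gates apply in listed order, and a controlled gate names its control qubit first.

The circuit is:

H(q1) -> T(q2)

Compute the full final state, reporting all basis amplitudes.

After the circuit, the state carries amplitude sqrt(2)/2 on |0000>, sqrt(2)/2 on |0100>, and 0 on every other basis state.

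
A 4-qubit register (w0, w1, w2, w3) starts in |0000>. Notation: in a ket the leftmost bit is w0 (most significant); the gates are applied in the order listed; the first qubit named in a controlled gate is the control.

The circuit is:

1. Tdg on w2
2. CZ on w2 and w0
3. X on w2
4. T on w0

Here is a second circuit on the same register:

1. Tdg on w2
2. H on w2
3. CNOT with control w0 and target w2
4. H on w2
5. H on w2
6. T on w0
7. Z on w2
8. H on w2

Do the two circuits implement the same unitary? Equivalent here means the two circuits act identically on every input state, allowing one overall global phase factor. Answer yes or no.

Yes: on every input state the two circuits agree up to one overall phase factor.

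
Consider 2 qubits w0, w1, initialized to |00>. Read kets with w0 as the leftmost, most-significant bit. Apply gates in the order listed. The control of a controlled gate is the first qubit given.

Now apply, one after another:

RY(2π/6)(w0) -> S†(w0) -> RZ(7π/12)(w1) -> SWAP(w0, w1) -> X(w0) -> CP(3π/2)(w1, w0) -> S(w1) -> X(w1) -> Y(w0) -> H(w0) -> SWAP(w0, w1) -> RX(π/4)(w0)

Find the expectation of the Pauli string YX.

The expectation value of YX is sqrt(2)/4 + sqrt(6)/4.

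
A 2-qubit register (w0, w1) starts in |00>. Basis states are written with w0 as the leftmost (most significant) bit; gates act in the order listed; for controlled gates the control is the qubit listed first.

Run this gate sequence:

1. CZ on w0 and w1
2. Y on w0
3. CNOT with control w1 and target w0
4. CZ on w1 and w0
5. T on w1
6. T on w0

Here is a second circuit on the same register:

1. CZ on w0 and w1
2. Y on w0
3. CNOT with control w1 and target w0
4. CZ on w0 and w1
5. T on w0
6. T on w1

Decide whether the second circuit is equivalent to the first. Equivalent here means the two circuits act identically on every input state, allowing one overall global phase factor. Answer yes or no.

Yes: on every input state the two circuits agree up to one overall phase factor.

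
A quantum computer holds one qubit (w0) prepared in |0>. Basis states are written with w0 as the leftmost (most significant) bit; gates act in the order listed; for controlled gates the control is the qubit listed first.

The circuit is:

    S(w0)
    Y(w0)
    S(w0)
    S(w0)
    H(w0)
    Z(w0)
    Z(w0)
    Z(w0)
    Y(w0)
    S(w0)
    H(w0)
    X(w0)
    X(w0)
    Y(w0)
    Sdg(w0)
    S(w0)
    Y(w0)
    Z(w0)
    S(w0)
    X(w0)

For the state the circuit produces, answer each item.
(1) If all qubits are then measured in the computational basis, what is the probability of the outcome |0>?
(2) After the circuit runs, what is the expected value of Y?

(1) Outcome |0> occurs with probability 1/2.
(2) The expectation value of Y is 0.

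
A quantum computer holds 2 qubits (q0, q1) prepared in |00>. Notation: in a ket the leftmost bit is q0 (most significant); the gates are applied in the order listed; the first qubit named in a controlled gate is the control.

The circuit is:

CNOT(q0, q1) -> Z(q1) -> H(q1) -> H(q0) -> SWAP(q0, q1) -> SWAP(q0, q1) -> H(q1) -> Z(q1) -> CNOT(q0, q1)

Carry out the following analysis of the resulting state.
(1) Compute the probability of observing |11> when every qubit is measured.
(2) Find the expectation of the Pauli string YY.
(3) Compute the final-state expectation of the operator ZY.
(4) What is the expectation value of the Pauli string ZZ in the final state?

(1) The probability of measuring |11> is 1/2.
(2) The observable YY averages to -1.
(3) The expectation value of ZY is 0.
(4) The observable ZZ averages to 1.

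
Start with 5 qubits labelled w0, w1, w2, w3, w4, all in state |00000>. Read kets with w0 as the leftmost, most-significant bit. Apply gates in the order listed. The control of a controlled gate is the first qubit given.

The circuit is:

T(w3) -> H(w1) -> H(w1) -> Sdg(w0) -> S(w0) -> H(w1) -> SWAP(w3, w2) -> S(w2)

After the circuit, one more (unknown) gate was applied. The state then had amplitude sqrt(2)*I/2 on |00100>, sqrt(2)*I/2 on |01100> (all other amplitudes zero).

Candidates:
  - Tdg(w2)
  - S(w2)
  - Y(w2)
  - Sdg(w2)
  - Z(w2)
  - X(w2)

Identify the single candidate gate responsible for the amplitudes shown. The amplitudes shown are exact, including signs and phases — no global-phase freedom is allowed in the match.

The unique candidate consistent with the amplitudes is Y(w2).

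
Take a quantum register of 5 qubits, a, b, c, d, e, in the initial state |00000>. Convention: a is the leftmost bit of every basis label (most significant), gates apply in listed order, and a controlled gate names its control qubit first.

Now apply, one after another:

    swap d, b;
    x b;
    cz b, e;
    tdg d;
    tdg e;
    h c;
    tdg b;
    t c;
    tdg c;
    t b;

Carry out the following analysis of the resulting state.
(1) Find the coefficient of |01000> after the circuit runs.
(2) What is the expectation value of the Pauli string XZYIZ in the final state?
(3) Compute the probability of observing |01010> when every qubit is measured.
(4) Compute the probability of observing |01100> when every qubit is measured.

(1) |01000> carries amplitude sqrt(2)/2 in the final state. Key observation: the block from step 7 through step 10 cancels to the identity and can be dropped.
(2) The observable XZYIZ averages to 0.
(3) A full measurement returns |01010> with probability 0.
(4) A full measurement returns |01100> with probability 1/2.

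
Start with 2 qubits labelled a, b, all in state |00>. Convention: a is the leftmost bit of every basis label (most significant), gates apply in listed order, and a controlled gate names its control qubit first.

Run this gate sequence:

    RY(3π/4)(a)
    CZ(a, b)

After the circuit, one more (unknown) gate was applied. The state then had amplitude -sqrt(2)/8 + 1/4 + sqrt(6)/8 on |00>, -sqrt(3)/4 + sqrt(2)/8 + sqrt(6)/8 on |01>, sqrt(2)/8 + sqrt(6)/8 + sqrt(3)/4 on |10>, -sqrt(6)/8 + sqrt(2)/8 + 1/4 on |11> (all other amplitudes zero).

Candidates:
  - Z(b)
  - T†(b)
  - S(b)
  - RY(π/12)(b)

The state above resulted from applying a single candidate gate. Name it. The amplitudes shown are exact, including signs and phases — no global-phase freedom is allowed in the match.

The applied gate was RY(π/12)(b).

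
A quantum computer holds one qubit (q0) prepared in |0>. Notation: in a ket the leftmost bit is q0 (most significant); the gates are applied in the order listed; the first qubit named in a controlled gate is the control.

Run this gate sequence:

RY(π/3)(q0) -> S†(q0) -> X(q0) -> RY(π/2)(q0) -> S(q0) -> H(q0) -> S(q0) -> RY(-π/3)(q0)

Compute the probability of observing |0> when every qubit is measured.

A full measurement returns |0> with probability 1/2 - sqrt(3)/4.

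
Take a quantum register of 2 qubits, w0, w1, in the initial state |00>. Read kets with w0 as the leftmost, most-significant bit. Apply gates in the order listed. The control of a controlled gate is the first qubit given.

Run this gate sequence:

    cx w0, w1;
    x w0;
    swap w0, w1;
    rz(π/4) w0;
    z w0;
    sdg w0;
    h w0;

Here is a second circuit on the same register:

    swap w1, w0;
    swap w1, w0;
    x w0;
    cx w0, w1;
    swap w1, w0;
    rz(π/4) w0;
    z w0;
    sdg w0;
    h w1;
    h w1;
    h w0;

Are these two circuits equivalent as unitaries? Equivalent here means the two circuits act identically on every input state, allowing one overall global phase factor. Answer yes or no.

No, they are not equivalent — no single phase factor reconciles the two unitaries.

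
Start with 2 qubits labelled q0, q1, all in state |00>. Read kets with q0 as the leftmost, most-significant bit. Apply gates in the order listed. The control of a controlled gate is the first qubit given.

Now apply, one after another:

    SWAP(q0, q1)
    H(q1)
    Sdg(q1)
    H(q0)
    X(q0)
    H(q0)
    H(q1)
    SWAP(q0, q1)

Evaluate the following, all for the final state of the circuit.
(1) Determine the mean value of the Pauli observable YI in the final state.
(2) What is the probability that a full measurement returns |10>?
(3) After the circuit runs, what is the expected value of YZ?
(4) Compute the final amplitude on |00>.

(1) The observable YI averages to 1.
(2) Outcome |10> occurs with probability 1/2.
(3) In the final state, YZ has expectation 1.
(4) |00> carries amplitude 1/2 - I/2 in the final state.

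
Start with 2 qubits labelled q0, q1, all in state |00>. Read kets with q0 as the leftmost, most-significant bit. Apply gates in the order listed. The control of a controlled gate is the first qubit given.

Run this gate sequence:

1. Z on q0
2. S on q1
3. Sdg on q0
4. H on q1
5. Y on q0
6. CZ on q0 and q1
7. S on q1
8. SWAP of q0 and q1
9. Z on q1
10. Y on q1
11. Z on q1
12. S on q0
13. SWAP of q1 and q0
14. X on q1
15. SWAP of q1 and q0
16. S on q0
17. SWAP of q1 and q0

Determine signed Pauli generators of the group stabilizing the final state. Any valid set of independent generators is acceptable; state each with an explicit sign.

The final state is stabilized by the group generated by +IY, +ZI; other independent generating sets are equally valid.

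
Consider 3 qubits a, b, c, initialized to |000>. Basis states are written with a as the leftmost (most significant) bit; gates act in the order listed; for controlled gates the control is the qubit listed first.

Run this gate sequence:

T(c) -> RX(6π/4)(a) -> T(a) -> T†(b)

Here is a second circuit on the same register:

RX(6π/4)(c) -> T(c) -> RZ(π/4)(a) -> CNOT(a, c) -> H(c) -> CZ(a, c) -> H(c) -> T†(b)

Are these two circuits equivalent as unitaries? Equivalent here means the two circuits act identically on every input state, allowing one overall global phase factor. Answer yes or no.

No, they are not equivalent — no single phase factor reconciles the two unitaries.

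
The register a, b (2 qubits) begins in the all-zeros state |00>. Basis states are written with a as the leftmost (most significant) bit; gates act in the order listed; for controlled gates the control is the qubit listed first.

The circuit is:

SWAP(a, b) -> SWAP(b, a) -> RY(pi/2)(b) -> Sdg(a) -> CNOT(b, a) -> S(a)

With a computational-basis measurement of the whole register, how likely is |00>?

The probability of measuring |00> is 1/2.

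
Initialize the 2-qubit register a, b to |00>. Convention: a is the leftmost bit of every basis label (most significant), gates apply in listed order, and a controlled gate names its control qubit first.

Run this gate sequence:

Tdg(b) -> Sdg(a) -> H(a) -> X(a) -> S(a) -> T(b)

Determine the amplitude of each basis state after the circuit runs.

The resulting statevector has amplitude sqrt(2)/2 on |00>, 0 on |01>, sqrt(2)*I/2 on |10>, 0 on |11>.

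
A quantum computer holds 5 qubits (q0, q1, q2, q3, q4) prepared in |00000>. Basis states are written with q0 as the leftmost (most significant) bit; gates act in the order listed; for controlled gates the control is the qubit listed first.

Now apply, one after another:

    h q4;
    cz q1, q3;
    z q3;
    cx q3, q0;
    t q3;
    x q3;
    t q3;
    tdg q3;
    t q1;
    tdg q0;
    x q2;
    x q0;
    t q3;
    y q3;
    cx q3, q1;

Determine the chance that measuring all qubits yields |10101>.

A full measurement returns |10101> with probability 1/2.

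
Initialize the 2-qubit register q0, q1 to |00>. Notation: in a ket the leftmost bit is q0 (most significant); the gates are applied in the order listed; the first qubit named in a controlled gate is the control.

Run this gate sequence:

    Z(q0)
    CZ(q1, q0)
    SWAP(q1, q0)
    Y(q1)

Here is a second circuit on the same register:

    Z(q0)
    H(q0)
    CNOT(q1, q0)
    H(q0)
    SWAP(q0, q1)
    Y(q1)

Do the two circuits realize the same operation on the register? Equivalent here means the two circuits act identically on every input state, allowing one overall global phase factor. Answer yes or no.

Yes — the two circuits implement the same unitary up to a global phase.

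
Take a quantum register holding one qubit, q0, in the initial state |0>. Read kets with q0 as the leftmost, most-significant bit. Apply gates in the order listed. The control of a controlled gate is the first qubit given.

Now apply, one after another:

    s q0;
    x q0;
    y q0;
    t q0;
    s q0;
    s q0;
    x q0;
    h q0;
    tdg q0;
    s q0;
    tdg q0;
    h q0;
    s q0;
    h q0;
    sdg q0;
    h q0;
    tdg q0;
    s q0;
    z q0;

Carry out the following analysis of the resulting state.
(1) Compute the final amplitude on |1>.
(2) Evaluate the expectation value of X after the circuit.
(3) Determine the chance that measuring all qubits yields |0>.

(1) The amplitude on |1> is -sqrt(2)/2.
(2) In the final state, X has expectation -sqrt(2)/2.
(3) Outcome |0> occurs with probability 1/2.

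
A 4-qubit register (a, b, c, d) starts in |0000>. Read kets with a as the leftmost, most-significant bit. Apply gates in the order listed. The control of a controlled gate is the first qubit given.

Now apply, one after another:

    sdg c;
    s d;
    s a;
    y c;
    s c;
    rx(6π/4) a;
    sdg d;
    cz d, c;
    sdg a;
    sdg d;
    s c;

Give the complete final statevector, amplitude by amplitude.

The resulting statevector has amplitude sqrt(2)*I/2 on |0010>, sqrt(2)*I/2 on |1010>, and 0 on every other basis state.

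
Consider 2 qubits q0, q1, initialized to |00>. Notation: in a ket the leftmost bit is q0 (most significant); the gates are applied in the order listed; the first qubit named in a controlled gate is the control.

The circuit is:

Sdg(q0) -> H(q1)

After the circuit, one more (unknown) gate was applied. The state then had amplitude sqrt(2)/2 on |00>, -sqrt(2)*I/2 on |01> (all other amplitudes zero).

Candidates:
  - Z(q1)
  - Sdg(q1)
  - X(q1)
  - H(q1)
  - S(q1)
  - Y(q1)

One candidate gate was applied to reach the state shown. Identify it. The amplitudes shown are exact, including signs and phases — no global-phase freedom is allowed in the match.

The unique candidate consistent with the amplitudes is Sdg(q1).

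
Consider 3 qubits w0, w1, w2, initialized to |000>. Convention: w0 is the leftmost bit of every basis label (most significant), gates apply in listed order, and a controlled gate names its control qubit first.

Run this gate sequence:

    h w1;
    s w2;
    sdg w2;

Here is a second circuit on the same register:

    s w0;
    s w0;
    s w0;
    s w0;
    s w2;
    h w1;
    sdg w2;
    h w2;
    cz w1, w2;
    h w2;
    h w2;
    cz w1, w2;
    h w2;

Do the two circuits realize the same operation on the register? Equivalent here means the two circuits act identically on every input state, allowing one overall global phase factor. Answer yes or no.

Yes, they are equivalent — the unitaries differ by at most a global phase.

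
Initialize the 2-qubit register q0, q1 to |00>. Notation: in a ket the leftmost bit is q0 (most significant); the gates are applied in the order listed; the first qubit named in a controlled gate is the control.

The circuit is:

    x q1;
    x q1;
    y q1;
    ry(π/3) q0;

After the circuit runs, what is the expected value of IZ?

The expectation value of IZ is -1. Key observation: gates 1-2 undo each other exactly, leaving only the rest of the circuit to track.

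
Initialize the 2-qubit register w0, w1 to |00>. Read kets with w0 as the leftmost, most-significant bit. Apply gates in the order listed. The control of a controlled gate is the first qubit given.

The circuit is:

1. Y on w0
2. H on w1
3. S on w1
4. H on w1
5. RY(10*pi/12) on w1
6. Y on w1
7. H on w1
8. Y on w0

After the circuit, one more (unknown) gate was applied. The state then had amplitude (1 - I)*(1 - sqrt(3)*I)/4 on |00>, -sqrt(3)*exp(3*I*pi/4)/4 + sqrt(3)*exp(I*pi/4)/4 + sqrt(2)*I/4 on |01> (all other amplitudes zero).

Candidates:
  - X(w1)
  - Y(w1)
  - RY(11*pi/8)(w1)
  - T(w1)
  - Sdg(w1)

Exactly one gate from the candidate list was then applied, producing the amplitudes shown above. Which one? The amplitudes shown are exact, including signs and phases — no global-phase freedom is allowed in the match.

The applied gate was T(w1).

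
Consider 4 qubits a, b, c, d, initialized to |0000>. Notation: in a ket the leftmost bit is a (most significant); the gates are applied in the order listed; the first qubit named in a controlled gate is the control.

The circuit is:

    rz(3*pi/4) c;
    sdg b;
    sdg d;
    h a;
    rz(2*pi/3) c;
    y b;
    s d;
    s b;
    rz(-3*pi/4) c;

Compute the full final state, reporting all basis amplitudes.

After the circuit, the state carries amplitude sqrt(2)*exp(2*I*pi/3)/2 on |0100>, sqrt(2)*exp(2*I*pi/3)/2 on |1100>, and 0 on every other basis state.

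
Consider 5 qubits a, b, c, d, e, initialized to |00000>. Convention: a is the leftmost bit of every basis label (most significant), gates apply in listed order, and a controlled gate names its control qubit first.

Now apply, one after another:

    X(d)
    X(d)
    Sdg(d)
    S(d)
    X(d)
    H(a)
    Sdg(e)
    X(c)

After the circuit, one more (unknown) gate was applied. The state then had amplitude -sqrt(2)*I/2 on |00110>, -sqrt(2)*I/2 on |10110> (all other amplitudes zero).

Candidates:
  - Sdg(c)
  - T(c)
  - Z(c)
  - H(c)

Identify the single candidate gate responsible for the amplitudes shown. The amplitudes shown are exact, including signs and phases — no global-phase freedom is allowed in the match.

The unique candidate consistent with the amplitudes is Sdg(c). Key observation: the block from step 2 through step 5 cancels to the identity and can be dropped.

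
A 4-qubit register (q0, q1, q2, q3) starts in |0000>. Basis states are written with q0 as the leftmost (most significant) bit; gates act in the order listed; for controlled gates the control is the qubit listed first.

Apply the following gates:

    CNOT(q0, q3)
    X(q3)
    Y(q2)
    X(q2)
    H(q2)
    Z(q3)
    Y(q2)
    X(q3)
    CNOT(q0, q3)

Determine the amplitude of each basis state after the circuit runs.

The final amplitudes are -sqrt(2)/2 on |0000>, sqrt(2)/2 on |0010>, and 0 on every other basis state.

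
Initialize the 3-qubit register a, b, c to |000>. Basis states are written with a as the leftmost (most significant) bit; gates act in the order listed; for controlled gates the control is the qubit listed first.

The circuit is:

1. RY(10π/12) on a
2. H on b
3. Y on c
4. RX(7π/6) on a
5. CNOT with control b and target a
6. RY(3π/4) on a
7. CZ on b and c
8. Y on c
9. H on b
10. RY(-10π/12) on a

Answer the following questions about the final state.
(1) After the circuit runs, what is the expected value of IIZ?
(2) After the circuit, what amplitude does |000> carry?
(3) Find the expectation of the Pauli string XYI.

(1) The expectation value of IIZ is 1.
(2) |000> carries amplitude -sqrt(6*sqrt(2) + 12)/32 - sqrt(12 - 6*sqrt(2))/32 + sqrt(4 - 2*sqrt(2))/32 + 3*sqrt(2*sqrt(2) + 4)/32 - 3*I*sqrt(2*sqrt(2) + 4)/32 - I*sqrt(6*sqrt(2) + 12)/32 + I*sqrt(4 - 2*sqrt(2))/32 + I*sqrt(12 - 6*sqrt(2))/32 in the final state.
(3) The observable XYI averages to -sqrt(6)/16 + 3*sqrt(2)/16.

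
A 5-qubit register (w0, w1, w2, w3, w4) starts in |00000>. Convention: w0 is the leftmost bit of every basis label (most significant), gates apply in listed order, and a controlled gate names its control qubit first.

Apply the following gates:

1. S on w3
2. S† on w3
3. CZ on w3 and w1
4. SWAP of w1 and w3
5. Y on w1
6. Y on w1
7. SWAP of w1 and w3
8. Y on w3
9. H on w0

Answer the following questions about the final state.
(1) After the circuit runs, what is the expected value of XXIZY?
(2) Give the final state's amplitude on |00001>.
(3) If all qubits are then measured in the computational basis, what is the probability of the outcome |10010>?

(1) In the final state, XXIZY has expectation 0.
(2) The amplitude on |00001> is 0.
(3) A full measurement returns |10010> with probability 1/2.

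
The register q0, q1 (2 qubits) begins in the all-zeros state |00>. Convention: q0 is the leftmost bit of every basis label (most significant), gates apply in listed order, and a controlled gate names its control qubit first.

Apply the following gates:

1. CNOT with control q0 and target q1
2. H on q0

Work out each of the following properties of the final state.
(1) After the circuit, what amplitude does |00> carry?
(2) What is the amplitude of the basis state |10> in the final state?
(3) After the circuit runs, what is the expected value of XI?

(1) The amplitude on |00> is sqrt(2)/2.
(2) |10> carries amplitude sqrt(2)/2 in the final state.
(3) The expectation value of XI is 1.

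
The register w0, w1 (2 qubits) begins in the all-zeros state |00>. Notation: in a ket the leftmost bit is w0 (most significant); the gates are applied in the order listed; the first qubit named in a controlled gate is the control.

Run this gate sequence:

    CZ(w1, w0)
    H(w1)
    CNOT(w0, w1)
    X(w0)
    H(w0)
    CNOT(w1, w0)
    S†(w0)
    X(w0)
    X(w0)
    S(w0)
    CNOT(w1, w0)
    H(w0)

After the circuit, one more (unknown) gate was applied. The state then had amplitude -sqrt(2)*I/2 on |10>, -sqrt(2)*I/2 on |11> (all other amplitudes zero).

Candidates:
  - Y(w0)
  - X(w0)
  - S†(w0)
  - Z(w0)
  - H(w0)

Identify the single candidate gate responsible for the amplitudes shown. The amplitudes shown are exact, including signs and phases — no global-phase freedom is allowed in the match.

It was S†(w0) that produced the state shown.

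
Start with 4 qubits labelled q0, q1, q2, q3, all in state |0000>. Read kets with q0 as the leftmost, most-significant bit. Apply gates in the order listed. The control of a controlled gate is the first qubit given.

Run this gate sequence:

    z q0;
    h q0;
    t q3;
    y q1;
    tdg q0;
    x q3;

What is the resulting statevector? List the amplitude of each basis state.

After the circuit, the state carries amplitude sqrt(2)*I/2 on |0101>, sqrt(2)*exp(I*pi/4)/2 on |1101>, and 0 on every other basis state.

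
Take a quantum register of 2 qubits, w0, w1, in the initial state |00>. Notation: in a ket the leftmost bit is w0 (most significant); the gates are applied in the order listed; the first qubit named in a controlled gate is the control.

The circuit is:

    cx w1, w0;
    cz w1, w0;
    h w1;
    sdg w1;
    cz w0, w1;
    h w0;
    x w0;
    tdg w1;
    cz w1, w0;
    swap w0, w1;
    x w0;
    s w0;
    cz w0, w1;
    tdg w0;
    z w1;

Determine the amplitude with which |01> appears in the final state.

The final state's coefficient on |01> equals -exp(I*pi/4)/2.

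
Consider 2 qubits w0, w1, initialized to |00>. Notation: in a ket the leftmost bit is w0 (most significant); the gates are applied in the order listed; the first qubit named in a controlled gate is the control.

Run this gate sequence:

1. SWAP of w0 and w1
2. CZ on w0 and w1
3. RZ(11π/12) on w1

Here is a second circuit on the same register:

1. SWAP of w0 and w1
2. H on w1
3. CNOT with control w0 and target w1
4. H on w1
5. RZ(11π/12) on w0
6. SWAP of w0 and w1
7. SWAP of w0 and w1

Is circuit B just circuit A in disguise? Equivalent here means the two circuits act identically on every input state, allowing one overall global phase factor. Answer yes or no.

No — the two circuits implement different unitaries, even allowing a global phase.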